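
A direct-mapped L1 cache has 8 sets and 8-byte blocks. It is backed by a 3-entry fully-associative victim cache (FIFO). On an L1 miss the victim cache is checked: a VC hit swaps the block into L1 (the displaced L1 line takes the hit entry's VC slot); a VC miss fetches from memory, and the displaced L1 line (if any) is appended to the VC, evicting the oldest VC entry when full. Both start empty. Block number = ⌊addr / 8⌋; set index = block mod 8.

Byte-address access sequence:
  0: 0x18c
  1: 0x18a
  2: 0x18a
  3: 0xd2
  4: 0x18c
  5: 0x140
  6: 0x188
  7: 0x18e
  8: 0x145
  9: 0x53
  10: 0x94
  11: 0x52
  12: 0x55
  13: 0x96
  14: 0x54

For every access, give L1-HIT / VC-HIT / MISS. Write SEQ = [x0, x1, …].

SEQ = [MISS, L1-HIT, L1-HIT, MISS, L1-HIT, MISS, L1-HIT, L1-HIT, L1-HIT, MISS, MISS, VC-HIT, L1-HIT, VC-HIT, VC-HIT]

0: 0x18c (blk 49, set 1) → MISS  vc=[]
1: 0x18a (blk 49, set 1) → L1-HIT  vc=[]
2: 0x18a (blk 49, set 1) → L1-HIT  vc=[]
3: 0xd2 (blk 26, set 2) → MISS  vc=[]
4: 0x18c (blk 49, set 1) → L1-HIT  vc=[]
5: 0x140 (blk 40, set 0) → MISS  vc=[]
6: 0x188 (blk 49, set 1) → L1-HIT  vc=[]
7: 0x18e (blk 49, set 1) → L1-HIT  vc=[]
8: 0x145 (blk 40, set 0) → L1-HIT  vc=[]
9: 0x53 (blk 10, set 2) → MISS  vc=[26]
10: 0x94 (blk 18, set 2) → MISS  vc=[26, 10]
11: 0x52 (blk 10, set 2) → VC-HIT  vc=[26, 18]
12: 0x55 (blk 10, set 2) → L1-HIT  vc=[26, 18]
13: 0x96 (blk 18, set 2) → VC-HIT  vc=[26, 10]
14: 0x54 (blk 10, set 2) → VC-HIT  vc=[26, 18]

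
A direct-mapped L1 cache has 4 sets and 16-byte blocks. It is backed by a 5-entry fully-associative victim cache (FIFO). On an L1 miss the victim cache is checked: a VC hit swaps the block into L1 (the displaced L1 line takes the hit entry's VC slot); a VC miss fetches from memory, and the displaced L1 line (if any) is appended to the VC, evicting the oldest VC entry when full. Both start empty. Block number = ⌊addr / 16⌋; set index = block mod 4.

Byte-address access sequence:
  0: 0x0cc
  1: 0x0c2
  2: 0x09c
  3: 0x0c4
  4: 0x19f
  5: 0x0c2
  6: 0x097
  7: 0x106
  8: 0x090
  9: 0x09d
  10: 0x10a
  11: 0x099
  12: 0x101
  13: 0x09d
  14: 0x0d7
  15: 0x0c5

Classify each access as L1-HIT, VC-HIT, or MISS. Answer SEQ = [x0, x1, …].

SEQ = [MISS, L1-HIT, MISS, L1-HIT, MISS, L1-HIT, VC-HIT, MISS, L1-HIT, L1-HIT, L1-HIT, L1-HIT, L1-HIT, L1-HIT, MISS, VC-HIT]

#0 0xcc→b12/s0 MISS; vc=[]
#1 0xc2→b12/s0 L1-HIT; vc=[]
#2 0x9c→b9/s1 MISS; vc=[]
#3 0xc4→b12/s0 L1-HIT; vc=[]
#4 0x19f→b25/s1 MISS; vc=[9]
#5 0xc2→b12/s0 L1-HIT; vc=[9]
#6 0x97→b9/s1 VC-HIT; vc=[25]
#7 0x106→b16/s0 MISS; vc=[25,12]
#8 0x90→b9/s1 L1-HIT; vc=[25,12]
#9 0x9d→b9/s1 L1-HIT; vc=[25,12]
#10 0x10a→b16/s0 L1-HIT; vc=[25,12]
#11 0x99→b9/s1 L1-HIT; vc=[25,12]
#12 0x101→b16/s0 L1-HIT; vc=[25,12]
#13 0x9d→b9/s1 L1-HIT; vc=[25,12]
#14 0xd7→b13/s1 MISS; vc=[25,12,9]
#15 0xc5→b12/s0 VC-HIT; vc=[25,16,9]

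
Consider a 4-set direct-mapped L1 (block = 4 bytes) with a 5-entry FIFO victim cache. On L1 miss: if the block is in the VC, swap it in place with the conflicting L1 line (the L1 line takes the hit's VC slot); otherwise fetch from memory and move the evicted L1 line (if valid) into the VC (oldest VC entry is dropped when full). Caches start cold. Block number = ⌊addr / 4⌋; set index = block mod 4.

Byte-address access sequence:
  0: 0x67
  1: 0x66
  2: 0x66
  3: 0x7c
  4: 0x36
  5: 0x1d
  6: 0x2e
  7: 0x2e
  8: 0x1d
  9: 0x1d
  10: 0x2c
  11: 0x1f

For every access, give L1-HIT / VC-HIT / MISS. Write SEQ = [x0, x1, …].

SEQ = [MISS, L1-HIT, L1-HIT, MISS, MISS, MISS, MISS, L1-HIT, VC-HIT, L1-HIT, VC-HIT, VC-HIT]

#0 0x67→b25/s1 MISS; vc=[]
#1 0x66→b25/s1 L1-HIT; vc=[]
#2 0x66→b25/s1 L1-HIT; vc=[]
#3 0x7c→b31/s3 MISS; vc=[]
#4 0x36→b13/s1 MISS; vc=[25]
#5 0x1d→b7/s3 MISS; vc=[25,31]
#6 0x2e→b11/s3 MISS; vc=[25,31,7]
#7 0x2e→b11/s3 L1-HIT; vc=[25,31,7]
#8 0x1d→b7/s3 VC-HIT; vc=[25,31,11]
#9 0x1d→b7/s3 L1-HIT; vc=[25,31,11]
#10 0x2c→b11/s3 VC-HIT; vc=[25,31,7]
#11 0x1f→b7/s3 VC-HIT; vc=[25,31,11]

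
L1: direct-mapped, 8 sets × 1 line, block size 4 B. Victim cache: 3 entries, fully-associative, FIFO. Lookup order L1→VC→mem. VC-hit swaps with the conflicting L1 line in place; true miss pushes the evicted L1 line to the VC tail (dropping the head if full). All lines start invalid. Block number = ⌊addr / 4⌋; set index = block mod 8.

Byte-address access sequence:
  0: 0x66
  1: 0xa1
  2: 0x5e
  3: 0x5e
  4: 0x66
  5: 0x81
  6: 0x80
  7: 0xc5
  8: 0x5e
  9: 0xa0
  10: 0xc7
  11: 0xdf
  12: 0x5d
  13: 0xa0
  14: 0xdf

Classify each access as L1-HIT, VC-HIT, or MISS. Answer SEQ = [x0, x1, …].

SEQ = [MISS, MISS, MISS, L1-HIT, L1-HIT, MISS, L1-HIT, MISS, L1-HIT, VC-HIT, L1-HIT, MISS, VC-HIT, L1-HIT, VC-HIT]

0: 0x66 (blk 25, set 1) → MISS  vc=[]
1: 0xa1 (blk 40, set 0) → MISS  vc=[]
2: 0x5e (blk 23, set 7) → MISS  vc=[]
3: 0x5e (blk 23, set 7) → L1-HIT  vc=[]
4: 0x66 (blk 25, set 1) → L1-HIT  vc=[]
5: 0x81 (blk 32, set 0) → MISS  vc=[40]
6: 0x80 (blk 32, set 0) → L1-HIT  vc=[40]
7: 0xc5 (blk 49, set 1) → MISS  vc=[40, 25]
8: 0x5e (blk 23, set 7) → L1-HIT  vc=[40, 25]
9: 0xa0 (blk 40, set 0) → VC-HIT  vc=[32, 25]
10: 0xc7 (blk 49, set 1) → L1-HIT  vc=[32, 25]
11: 0xdf (blk 55, set 7) → MISS  vc=[32, 25, 23]
12: 0x5d (blk 23, set 7) → VC-HIT  vc=[32, 25, 55]
13: 0xa0 (blk 40, set 0) → L1-HIT  vc=[32, 25, 55]
14: 0xdf (blk 55, set 7) → VC-HIT  vc=[32, 25, 23]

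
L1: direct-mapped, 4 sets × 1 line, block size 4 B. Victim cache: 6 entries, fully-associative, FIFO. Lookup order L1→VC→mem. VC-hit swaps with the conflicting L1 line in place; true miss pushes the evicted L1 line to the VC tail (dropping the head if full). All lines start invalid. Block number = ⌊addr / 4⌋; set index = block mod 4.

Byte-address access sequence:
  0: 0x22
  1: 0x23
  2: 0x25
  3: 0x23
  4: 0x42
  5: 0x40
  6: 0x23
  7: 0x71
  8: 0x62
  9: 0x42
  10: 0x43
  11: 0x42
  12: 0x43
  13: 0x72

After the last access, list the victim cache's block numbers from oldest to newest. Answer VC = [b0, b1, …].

#0 0x22→b8/s0 MISS; vc=[]
#1 0x23→b8/s0 L1-HIT; vc=[]
#2 0x25→b9/s1 MISS; vc=[]
#3 0x23→b8/s0 L1-HIT; vc=[]
#4 0x42→b16/s0 MISS; vc=[8]
#5 0x40→b16/s0 L1-HIT; vc=[8]
#6 0x23→b8/s0 VC-HIT; vc=[16]
#7 0x71→b28/s0 MISS; vc=[16,8]
#8 0x62→b24/s0 MISS; vc=[16,8,28]
#9 0x42→b16/s0 VC-HIT; vc=[24,8,28]
#10 0x43→b16/s0 L1-HIT; vc=[24,8,28]
#11 0x42→b16/s0 L1-HIT; vc=[24,8,28]
#12 0x43→b16/s0 L1-HIT; vc=[24,8,28]
#13 0x72→b28/s0 VC-HIT; vc=[24,8,16]

VC = [24, 8, 16]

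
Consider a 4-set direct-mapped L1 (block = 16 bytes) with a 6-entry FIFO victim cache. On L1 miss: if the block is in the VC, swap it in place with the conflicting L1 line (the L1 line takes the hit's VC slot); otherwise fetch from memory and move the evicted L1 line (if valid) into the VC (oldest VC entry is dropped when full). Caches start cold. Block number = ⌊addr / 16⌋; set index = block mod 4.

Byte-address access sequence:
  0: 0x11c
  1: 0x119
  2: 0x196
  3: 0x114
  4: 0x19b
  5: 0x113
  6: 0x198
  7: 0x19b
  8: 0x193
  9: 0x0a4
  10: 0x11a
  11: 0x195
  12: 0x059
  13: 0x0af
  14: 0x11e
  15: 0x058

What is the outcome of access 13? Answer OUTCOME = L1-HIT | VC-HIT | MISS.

0: 0x11c (blk 17, set 1) → MISS  vc=[]
1: 0x119 (blk 17, set 1) → L1-HIT  vc=[]
2: 0x196 (blk 25, set 1) → MISS  vc=[17]
3: 0x114 (blk 17, set 1) → VC-HIT  vc=[25]
4: 0x19b (blk 25, set 1) → VC-HIT  vc=[17]
5: 0x113 (blk 17, set 1) → VC-HIT  vc=[25]
6: 0x198 (blk 25, set 1) → VC-HIT  vc=[17]
7: 0x19b (blk 25, set 1) → L1-HIT  vc=[17]
8: 0x193 (blk 25, set 1) → L1-HIT  vc=[17]
9: 0xa4 (blk 10, set 2) → MISS  vc=[17]
10: 0x11a (blk 17, set 1) → VC-HIT  vc=[25]
11: 0x195 (blk 25, set 1) → VC-HIT  vc=[17]
12: 0x59 (blk 5, set 1) → MISS  vc=[17, 25]
13: 0xaf (blk 10, set 2) → L1-HIT  vc=[17, 25]
14: 0x11e (blk 17, set 1) → VC-HIT  vc=[5, 25]
15: 0x58 (blk 5, set 1) → VC-HIT  vc=[17, 25]

OUTCOME = L1-HIT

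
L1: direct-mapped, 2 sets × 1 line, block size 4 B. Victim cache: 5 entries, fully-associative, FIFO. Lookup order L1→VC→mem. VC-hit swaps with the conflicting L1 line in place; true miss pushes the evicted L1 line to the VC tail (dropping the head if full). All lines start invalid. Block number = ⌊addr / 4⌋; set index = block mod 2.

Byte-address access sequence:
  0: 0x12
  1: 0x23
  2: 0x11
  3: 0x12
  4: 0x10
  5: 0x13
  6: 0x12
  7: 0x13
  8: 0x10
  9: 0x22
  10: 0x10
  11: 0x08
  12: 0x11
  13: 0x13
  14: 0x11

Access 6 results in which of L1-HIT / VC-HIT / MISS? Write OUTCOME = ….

OUTCOME = L1-HIT

  [0] addr=0x12 blk=4 s=0: MISS | VC []
  [1] addr=0x23 blk=8 s=0: MISS | VC [4]
  [2] addr=0x11 blk=4 s=0: VC-HIT | VC [8]
  [3] addr=0x12 blk=4 s=0: L1-HIT | VC [8]
  [4] addr=0x10 blk=4 s=0: L1-HIT | VC [8]
  [5] addr=0x13 blk=4 s=0: L1-HIT | VC [8]
  [6] addr=0x12 blk=4 s=0: L1-HIT | VC [8]
  [7] addr=0x13 blk=4 s=0: L1-HIT | VC [8]
  [8] addr=0x10 blk=4 s=0: L1-HIT | VC [8]
  [9] addr=0x22 blk=8 s=0: VC-HIT | VC [4]
  [10] addr=0x10 blk=4 s=0: VC-HIT | VC [8]
  [11] addr=0x8 blk=2 s=0: MISS | VC [8, 4]
  [12] addr=0x11 blk=4 s=0: VC-HIT | VC [8, 2]
  [13] addr=0x13 blk=4 s=0: L1-HIT | VC [8, 2]
  [14] addr=0x11 blk=4 s=0: L1-HIT | VC [8, 2]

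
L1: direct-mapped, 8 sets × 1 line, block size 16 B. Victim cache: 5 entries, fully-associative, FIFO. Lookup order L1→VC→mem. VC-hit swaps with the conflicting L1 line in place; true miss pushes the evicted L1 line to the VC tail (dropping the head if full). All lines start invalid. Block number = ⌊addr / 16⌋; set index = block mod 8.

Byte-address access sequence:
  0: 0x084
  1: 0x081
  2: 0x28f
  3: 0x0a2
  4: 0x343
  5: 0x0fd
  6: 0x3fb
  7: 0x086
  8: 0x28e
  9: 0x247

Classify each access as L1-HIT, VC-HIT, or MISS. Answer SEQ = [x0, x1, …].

0: 0x84 (blk 8, set 0) → MISS  vc=[]
1: 0x81 (blk 8, set 0) → L1-HIT  vc=[]
2: 0x28f (blk 40, set 0) → MISS  vc=[8]
3: 0xa2 (blk 10, set 2) → MISS  vc=[8]
4: 0x343 (blk 52, set 4) → MISS  vc=[8]
5: 0xfd (blk 15, set 7) → MISS  vc=[8]
6: 0x3fb (blk 63, set 7) → MISS  vc=[8, 15]
7: 0x86 (blk 8, set 0) → VC-HIT  vc=[40, 15]
8: 0x28e (blk 40, set 0) → VC-HIT  vc=[8, 15]
9: 0x247 (blk 36, set 4) → MISS  vc=[8, 15, 52]

SEQ = [MISS, L1-HIT, MISS, MISS, MISS, MISS, MISS, VC-HIT, VC-HIT, MISS]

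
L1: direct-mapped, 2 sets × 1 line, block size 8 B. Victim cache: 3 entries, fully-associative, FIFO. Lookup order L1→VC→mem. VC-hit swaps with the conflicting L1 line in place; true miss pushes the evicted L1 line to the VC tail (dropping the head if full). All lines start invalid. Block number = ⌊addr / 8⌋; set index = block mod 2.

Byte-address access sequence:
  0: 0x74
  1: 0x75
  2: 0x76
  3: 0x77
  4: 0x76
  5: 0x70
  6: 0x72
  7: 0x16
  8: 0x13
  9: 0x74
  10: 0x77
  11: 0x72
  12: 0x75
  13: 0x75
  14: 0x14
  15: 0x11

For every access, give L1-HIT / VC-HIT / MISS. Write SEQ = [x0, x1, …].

SEQ = [MISS, L1-HIT, L1-HIT, L1-HIT, L1-HIT, L1-HIT, L1-HIT, MISS, L1-HIT, VC-HIT, L1-HIT, L1-HIT, L1-HIT, L1-HIT, VC-HIT, L1-HIT]

#0 0x74→b14/s0 MISS; vc=[]
#1 0x75→b14/s0 L1-HIT; vc=[]
#2 0x76→b14/s0 L1-HIT; vc=[]
#3 0x77→b14/s0 L1-HIT; vc=[]
#4 0x76→b14/s0 L1-HIT; vc=[]
#5 0x70→b14/s0 L1-HIT; vc=[]
#6 0x72→b14/s0 L1-HIT; vc=[]
#7 0x16→b2/s0 MISS; vc=[14]
#8 0x13→b2/s0 L1-HIT; vc=[14]
#9 0x74→b14/s0 VC-HIT; vc=[2]
#10 0x77→b14/s0 L1-HIT; vc=[2]
#11 0x72→b14/s0 L1-HIT; vc=[2]
#12 0x75→b14/s0 L1-HIT; vc=[2]
#13 0x75→b14/s0 L1-HIT; vc=[2]
#14 0x14→b2/s0 VC-HIT; vc=[14]
#15 0x11→b2/s0 L1-HIT; vc=[14]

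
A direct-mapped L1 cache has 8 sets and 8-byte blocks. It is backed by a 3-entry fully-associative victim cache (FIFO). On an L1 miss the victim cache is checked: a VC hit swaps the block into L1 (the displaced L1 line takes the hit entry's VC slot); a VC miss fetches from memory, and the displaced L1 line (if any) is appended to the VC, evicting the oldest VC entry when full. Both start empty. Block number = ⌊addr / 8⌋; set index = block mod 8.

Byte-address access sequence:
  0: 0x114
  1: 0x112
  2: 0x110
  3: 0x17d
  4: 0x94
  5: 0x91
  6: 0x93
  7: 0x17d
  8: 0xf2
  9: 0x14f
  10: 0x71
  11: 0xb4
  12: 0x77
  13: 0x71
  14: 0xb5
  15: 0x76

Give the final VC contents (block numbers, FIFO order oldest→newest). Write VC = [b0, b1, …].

#0 0x114→b34/s2 MISS; vc=[]
#1 0x112→b34/s2 L1-HIT; vc=[]
#2 0x110→b34/s2 L1-HIT; vc=[]
#3 0x17d→b47/s7 MISS; vc=[]
#4 0x94→b18/s2 MISS; vc=[34]
#5 0x91→b18/s2 L1-HIT; vc=[34]
#6 0x93→b18/s2 L1-HIT; vc=[34]
#7 0x17d→b47/s7 L1-HIT; vc=[34]
#8 0xf2→b30/s6 MISS; vc=[34]
#9 0x14f→b41/s1 MISS; vc=[34]
#10 0x71→b14/s6 MISS; vc=[34,30]
#11 0xb4→b22/s6 MISS; vc=[34,30,14]
#12 0x77→b14/s6 VC-HIT; vc=[34,30,22]
#13 0x71→b14/s6 L1-HIT; vc=[34,30,22]
#14 0xb5→b22/s6 VC-HIT; vc=[34,30,14]
#15 0x76→b14/s6 VC-HIT; vc=[34,30,22]

VC = [34, 30, 22]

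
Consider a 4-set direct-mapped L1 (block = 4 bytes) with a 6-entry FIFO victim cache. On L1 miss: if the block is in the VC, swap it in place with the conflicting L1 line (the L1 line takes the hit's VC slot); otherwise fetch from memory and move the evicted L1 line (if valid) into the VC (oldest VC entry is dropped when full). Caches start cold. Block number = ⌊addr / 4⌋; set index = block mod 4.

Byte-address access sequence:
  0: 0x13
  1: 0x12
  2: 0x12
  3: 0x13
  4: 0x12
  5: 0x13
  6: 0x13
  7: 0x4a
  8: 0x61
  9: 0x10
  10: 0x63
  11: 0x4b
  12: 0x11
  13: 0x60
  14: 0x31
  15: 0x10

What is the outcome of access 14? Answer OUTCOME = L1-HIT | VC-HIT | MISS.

#0 0x13→b4/s0 MISS; vc=[]
#1 0x12→b4/s0 L1-HIT; vc=[]
#2 0x12→b4/s0 L1-HIT; vc=[]
#3 0x13→b4/s0 L1-HIT; vc=[]
#4 0x12→b4/s0 L1-HIT; vc=[]
#5 0x13→b4/s0 L1-HIT; vc=[]
#6 0x13→b4/s0 L1-HIT; vc=[]
#7 0x4a→b18/s2 MISS; vc=[]
#8 0x61→b24/s0 MISS; vc=[4]
#9 0x10→b4/s0 VC-HIT; vc=[24]
#10 0x63→b24/s0 VC-HIT; vc=[4]
#11 0x4b→b18/s2 L1-HIT; vc=[4]
#12 0x11→b4/s0 VC-HIT; vc=[24]
#13 0x60→b24/s0 VC-HIT; vc=[4]
#14 0x31→b12/s0 MISS; vc=[4,24]
#15 0x10→b4/s0 VC-HIT; vc=[12,24]

OUTCOME = MISS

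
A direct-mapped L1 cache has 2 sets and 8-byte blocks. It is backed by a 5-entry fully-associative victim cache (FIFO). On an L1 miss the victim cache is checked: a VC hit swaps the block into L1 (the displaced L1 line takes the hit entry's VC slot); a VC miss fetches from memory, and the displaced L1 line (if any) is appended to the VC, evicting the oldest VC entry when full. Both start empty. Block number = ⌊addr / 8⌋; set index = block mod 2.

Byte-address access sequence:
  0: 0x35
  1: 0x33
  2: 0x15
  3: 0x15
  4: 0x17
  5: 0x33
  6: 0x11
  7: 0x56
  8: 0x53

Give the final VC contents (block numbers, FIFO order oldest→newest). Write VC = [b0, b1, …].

VC = [6, 2]

  [0] addr=0x35 blk=6 s=0: MISS | VC []
  [1] addr=0x33 blk=6 s=0: L1-HIT | VC []
  [2] addr=0x15 blk=2 s=0: MISS | VC [6]
  [3] addr=0x15 blk=2 s=0: L1-HIT | VC [6]
  [4] addr=0x17 blk=2 s=0: L1-HIT | VC [6]
  [5] addr=0x33 blk=6 s=0: VC-HIT | VC [2]
  [6] addr=0x11 blk=2 s=0: VC-HIT | VC [6]
  [7] addr=0x56 blk=10 s=0: MISS | VC [6, 2]
  [8] addr=0x53 blk=10 s=0: L1-HIT | VC [6, 2]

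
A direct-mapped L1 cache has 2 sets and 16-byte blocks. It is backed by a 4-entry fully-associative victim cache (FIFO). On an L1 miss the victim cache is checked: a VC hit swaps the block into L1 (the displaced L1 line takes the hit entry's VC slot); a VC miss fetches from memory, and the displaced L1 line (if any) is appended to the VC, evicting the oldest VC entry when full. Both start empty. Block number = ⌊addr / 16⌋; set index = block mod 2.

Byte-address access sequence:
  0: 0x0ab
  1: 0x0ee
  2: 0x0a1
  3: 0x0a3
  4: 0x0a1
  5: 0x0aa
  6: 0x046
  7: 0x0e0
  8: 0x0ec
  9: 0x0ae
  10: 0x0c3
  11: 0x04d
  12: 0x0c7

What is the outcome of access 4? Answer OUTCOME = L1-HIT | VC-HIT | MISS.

OUTCOME = L1-HIT

  [0] addr=0xab blk=10 s=0: MISS | VC []
  [1] addr=0xee blk=14 s=0: MISS | VC [10]
  [2] addr=0xa1 blk=10 s=0: VC-HIT | VC [14]
  [3] addr=0xa3 blk=10 s=0: L1-HIT | VC [14]
  [4] addr=0xa1 blk=10 s=0: L1-HIT | VC [14]
  [5] addr=0xaa blk=10 s=0: L1-HIT | VC [14]
  [6] addr=0x46 blk=4 s=0: MISS | VC [14, 10]
  [7] addr=0xe0 blk=14 s=0: VC-HIT | VC [4, 10]
  [8] addr=0xec blk=14 s=0: L1-HIT | VC [4, 10]
  [9] addr=0xae blk=10 s=0: VC-HIT | VC [4, 14]
  [10] addr=0xc3 blk=12 s=0: MISS | VC [4, 14, 10]
  [11] addr=0x4d blk=4 s=0: VC-HIT | VC [12, 14, 10]
  [12] addr=0xc7 blk=12 s=0: VC-HIT | VC [4, 14, 10]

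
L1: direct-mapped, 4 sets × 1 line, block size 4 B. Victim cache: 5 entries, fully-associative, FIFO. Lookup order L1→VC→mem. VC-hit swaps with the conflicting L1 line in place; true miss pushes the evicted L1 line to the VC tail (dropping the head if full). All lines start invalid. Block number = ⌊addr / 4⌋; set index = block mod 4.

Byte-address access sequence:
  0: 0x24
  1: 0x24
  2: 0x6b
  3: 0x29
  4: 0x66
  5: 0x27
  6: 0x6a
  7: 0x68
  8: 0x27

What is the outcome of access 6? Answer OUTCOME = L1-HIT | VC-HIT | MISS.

0: 0x24 (blk 9, set 1) → MISS  vc=[]
1: 0x24 (blk 9, set 1) → L1-HIT  vc=[]
2: 0x6b (blk 26, set 2) → MISS  vc=[]
3: 0x29 (blk 10, set 2) → MISS  vc=[26]
4: 0x66 (blk 25, set 1) → MISS  vc=[26, 9]
5: 0x27 (blk 9, set 1) → VC-HIT  vc=[26, 25]
6: 0x6a (blk 26, set 2) → VC-HIT  vc=[10, 25]
7: 0x68 (blk 26, set 2) → L1-HIT  vc=[10, 25]
8: 0x27 (blk 9, set 1) → L1-HIT  vc=[10, 25]

OUTCOME = VC-HIT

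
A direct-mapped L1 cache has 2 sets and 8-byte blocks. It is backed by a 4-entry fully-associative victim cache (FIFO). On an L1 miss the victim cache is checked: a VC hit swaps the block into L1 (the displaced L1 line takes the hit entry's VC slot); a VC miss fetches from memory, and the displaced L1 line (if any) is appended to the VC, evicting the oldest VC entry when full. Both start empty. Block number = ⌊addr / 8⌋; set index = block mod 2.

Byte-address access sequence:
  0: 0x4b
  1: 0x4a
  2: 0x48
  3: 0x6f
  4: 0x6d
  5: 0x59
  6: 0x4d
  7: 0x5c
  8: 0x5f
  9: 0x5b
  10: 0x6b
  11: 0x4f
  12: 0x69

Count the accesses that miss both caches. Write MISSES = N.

  [0] addr=0x4b blk=9 s=1: MISS | VC []
  [1] addr=0x4a blk=9 s=1: L1-HIT | VC []
  [2] addr=0x48 blk=9 s=1: L1-HIT | VC []
  [3] addr=0x6f blk=13 s=1: MISS | VC [9]
  [4] addr=0x6d blk=13 s=1: L1-HIT | VC [9]
  [5] addr=0x59 blk=11 s=1: MISS | VC [9, 13]
  [6] addr=0x4d blk=9 s=1: VC-HIT | VC [11, 13]
  [7] addr=0x5c blk=11 s=1: VC-HIT | VC [9, 13]
  [8] addr=0x5f blk=11 s=1: L1-HIT | VC [9, 13]
  [9] addr=0x5b blk=11 s=1: L1-HIT | VC [9, 13]
  [10] addr=0x6b blk=13 s=1: VC-HIT | VC [9, 11]
  [11] addr=0x4f blk=9 s=1: VC-HIT | VC [13, 11]
  [12] addr=0x69 blk=13 s=1: VC-HIT | VC [9, 11]

MISSES = 3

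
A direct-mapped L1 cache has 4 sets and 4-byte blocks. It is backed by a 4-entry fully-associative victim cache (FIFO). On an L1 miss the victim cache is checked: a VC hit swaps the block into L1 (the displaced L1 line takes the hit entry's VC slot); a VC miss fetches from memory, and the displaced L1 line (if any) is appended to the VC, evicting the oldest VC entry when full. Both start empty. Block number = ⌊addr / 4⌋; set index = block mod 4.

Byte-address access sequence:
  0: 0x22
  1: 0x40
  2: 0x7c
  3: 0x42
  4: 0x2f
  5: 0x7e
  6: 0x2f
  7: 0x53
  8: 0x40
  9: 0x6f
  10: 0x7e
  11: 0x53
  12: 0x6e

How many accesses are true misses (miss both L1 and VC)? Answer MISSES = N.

MISSES = 6

#0 0x22→b8/s0 MISS; vc=[]
#1 0x40→b16/s0 MISS; vc=[8]
#2 0x7c→b31/s3 MISS; vc=[8]
#3 0x42→b16/s0 L1-HIT; vc=[8]
#4 0x2f→b11/s3 MISS; vc=[8,31]
#5 0x7e→b31/s3 VC-HIT; vc=[8,11]
#6 0x2f→b11/s3 VC-HIT; vc=[8,31]
#7 0x53→b20/s0 MISS; vc=[8,31,16]
#8 0x40→b16/s0 VC-HIT; vc=[8,31,20]
#9 0x6f→b27/s3 MISS; vc=[8,31,20,11]
#10 0x7e→b31/s3 VC-HIT; vc=[8,27,20,11]
#11 0x53→b20/s0 VC-HIT; vc=[8,27,16,11]
#12 0x6e→b27/s3 VC-HIT; vc=[8,31,16,11]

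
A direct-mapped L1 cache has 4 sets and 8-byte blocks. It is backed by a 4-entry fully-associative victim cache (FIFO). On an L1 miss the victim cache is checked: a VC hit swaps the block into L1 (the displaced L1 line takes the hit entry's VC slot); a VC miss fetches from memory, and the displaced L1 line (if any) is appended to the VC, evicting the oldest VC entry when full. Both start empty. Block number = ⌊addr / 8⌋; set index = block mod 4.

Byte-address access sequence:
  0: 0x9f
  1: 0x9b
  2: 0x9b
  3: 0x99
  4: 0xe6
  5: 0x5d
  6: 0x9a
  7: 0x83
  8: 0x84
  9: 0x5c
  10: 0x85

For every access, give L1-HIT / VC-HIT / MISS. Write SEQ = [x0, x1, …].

SEQ = [MISS, L1-HIT, L1-HIT, L1-HIT, MISS, MISS, VC-HIT, MISS, L1-HIT, VC-HIT, L1-HIT]

  [0] addr=0x9f blk=19 s=3: MISS | VC []
  [1] addr=0x9b blk=19 s=3: L1-HIT | VC []
  [2] addr=0x9b blk=19 s=3: L1-HIT | VC []
  [3] addr=0x99 blk=19 s=3: L1-HIT | VC []
  [4] addr=0xe6 blk=28 s=0: MISS | VC []
  [5] addr=0x5d blk=11 s=3: MISS | VC [19]
  [6] addr=0x9a blk=19 s=3: VC-HIT | VC [11]
  [7] addr=0x83 blk=16 s=0: MISS | VC [11, 28]
  [8] addr=0x84 blk=16 s=0: L1-HIT | VC [11, 28]
  [9] addr=0x5c blk=11 s=3: VC-HIT | VC [19, 28]
  [10] addr=0x85 blk=16 s=0: L1-HIT | VC [19, 28]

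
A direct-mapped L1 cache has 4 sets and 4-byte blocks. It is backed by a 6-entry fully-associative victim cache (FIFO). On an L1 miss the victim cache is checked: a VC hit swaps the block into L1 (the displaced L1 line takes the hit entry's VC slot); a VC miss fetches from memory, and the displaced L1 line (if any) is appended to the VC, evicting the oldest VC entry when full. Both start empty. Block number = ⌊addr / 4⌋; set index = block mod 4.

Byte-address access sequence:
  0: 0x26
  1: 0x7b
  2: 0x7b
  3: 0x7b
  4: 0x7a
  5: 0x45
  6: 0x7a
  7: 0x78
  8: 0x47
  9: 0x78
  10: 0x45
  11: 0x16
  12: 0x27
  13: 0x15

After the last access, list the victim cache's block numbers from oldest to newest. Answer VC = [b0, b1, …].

  [0] addr=0x26 blk=9 s=1: MISS | VC []
  [1] addr=0x7b blk=30 s=2: MISS | VC []
  [2] addr=0x7b blk=30 s=2: L1-HIT | VC []
  [3] addr=0x7b blk=30 s=2: L1-HIT | VC []
  [4] addr=0x7a blk=30 s=2: L1-HIT | VC []
  [5] addr=0x45 blk=17 s=1: MISS | VC [9]
  [6] addr=0x7a blk=30 s=2: L1-HIT | VC [9]
  [7] addr=0x78 blk=30 s=2: L1-HIT | VC [9]
  [8] addr=0x47 blk=17 s=1: L1-HIT | VC [9]
  [9] addr=0x78 blk=30 s=2: L1-HIT | VC [9]
  [10] addr=0x45 blk=17 s=1: L1-HIT | VC [9]
  [11] addr=0x16 blk=5 s=1: MISS | VC [9, 17]
  [12] addr=0x27 blk=9 s=1: VC-HIT | VC [5, 17]
  [13] addr=0x15 blk=5 s=1: VC-HIT | VC [9, 17]

VC = [9, 17]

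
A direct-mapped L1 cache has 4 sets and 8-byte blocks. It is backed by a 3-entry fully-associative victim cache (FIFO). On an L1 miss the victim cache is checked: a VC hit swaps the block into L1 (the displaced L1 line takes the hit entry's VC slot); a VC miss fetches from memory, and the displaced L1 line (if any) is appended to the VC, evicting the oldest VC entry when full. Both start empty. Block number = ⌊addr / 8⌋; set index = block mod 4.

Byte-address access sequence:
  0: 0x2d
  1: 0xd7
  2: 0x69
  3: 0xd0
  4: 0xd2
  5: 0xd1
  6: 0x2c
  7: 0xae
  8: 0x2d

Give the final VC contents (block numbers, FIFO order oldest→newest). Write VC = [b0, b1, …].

  [0] addr=0x2d blk=5 s=1: MISS | VC []
  [1] addr=0xd7 blk=26 s=2: MISS | VC []
  [2] addr=0x69 blk=13 s=1: MISS | VC [5]
  [3] addr=0xd0 blk=26 s=2: L1-HIT | VC [5]
  [4] addr=0xd2 blk=26 s=2: L1-HIT | VC [5]
  [5] addr=0xd1 blk=26 s=2: L1-HIT | VC [5]
  [6] addr=0x2c blk=5 s=1: VC-HIT | VC [13]
  [7] addr=0xae blk=21 s=1: MISS | VC [13, 5]
  [8] addr=0x2d blk=5 s=1: VC-HIT | VC [13, 21]

VC = [13, 21]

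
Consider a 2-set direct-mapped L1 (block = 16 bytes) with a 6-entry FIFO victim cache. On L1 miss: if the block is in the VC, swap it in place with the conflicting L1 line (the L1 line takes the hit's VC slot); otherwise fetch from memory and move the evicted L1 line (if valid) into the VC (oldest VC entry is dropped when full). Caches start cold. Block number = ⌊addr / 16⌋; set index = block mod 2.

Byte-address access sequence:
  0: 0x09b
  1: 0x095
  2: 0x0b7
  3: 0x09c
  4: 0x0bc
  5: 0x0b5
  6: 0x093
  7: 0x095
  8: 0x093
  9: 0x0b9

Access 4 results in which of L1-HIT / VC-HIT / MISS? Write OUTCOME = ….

OUTCOME = VC-HIT

#0 0x9b→b9/s1 MISS; vc=[]
#1 0x95→b9/s1 L1-HIT; vc=[]
#2 0xb7→b11/s1 MISS; vc=[9]
#3 0x9c→b9/s1 VC-HIT; vc=[11]
#4 0xbc→b11/s1 VC-HIT; vc=[9]
#5 0xb5→b11/s1 L1-HIT; vc=[9]
#6 0x93→b9/s1 VC-HIT; vc=[11]
#7 0x95→b9/s1 L1-HIT; vc=[11]
#8 0x93→b9/s1 L1-HIT; vc=[11]
#9 0xb9→b11/s1 VC-HIT; vc=[9]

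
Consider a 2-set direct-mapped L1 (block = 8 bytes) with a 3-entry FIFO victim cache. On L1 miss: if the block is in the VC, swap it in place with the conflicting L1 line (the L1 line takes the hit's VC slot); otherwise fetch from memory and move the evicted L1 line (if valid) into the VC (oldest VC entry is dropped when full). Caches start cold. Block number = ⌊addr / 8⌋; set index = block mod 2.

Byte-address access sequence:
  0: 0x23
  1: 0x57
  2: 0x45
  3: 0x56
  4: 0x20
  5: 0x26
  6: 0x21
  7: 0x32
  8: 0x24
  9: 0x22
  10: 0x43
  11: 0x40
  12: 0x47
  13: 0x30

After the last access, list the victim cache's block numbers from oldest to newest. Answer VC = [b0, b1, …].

#0 0x23→b4/s0 MISS; vc=[]
#1 0x57→b10/s0 MISS; vc=[4]
#2 0x45→b8/s0 MISS; vc=[4,10]
#3 0x56→b10/s0 VC-HIT; vc=[4,8]
#4 0x20→b4/s0 VC-HIT; vc=[10,8]
#5 0x26→b4/s0 L1-HIT; vc=[10,8]
#6 0x21→b4/s0 L1-HIT; vc=[10,8]
#7 0x32→b6/s0 MISS; vc=[10,8,4]
#8 0x24→b4/s0 VC-HIT; vc=[10,8,6]
#9 0x22→b4/s0 L1-HIT; vc=[10,8,6]
#10 0x43→b8/s0 VC-HIT; vc=[10,4,6]
#11 0x40→b8/s0 L1-HIT; vc=[10,4,6]
#12 0x47→b8/s0 L1-HIT; vc=[10,4,6]
#13 0x30→b6/s0 VC-HIT; vc=[10,4,8]

VC = [10, 4, 8]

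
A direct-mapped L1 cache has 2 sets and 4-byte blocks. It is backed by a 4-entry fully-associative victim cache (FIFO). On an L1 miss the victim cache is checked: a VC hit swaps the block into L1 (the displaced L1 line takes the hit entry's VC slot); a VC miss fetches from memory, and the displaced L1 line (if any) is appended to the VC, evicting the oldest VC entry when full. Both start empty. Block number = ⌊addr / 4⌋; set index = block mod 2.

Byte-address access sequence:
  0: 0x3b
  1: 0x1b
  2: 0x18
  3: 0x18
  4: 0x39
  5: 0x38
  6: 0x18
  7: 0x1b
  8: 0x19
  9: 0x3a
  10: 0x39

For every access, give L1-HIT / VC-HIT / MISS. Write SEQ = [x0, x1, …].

  [0] addr=0x3b blk=14 s=0: MISS | VC []
  [1] addr=0x1b blk=6 s=0: MISS | VC [14]
  [2] addr=0x18 blk=6 s=0: L1-HIT | VC [14]
  [3] addr=0x18 blk=6 s=0: L1-HIT | VC [14]
  [4] addr=0x39 blk=14 s=0: VC-HIT | VC [6]
  [5] addr=0x38 blk=14 s=0: L1-HIT | VC [6]
  [6] addr=0x18 blk=6 s=0: VC-HIT | VC [14]
  [7] addr=0x1b blk=6 s=0: L1-HIT | VC [14]
  [8] addr=0x19 blk=6 s=0: L1-HIT | VC [14]
  [9] addr=0x3a blk=14 s=0: VC-HIT | VC [6]
  [10] addr=0x39 blk=14 s=0: L1-HIT | VC [6]

SEQ = [MISS, MISS, L1-HIT, L1-HIT, VC-HIT, L1-HIT, VC-HIT, L1-HIT, L1-HIT, VC-HIT, L1-HIT]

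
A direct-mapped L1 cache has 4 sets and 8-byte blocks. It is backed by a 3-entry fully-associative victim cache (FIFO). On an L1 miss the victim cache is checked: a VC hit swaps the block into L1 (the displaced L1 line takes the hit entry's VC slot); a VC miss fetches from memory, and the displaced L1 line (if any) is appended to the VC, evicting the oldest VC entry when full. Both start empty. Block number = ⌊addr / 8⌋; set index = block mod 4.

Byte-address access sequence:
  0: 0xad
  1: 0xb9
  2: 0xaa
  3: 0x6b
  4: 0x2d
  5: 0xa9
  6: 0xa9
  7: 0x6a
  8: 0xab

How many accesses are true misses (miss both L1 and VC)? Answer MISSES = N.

  [0] addr=0xad blk=21 s=1: MISS | VC []
  [1] addr=0xb9 blk=23 s=3: MISS | VC []
  [2] addr=0xaa blk=21 s=1: L1-HIT | VC []
  [3] addr=0x6b blk=13 s=1: MISS | VC [21]
  [4] addr=0x2d blk=5 s=1: MISS | VC [21, 13]
  [5] addr=0xa9 blk=21 s=1: VC-HIT | VC [5, 13]
  [6] addr=0xa9 blk=21 s=1: L1-HIT | VC [5, 13]
  [7] addr=0x6a blk=13 s=1: VC-HIT | VC [5, 21]
  [8] addr=0xab blk=21 s=1: VC-HIT | VC [5, 13]

MISSES = 4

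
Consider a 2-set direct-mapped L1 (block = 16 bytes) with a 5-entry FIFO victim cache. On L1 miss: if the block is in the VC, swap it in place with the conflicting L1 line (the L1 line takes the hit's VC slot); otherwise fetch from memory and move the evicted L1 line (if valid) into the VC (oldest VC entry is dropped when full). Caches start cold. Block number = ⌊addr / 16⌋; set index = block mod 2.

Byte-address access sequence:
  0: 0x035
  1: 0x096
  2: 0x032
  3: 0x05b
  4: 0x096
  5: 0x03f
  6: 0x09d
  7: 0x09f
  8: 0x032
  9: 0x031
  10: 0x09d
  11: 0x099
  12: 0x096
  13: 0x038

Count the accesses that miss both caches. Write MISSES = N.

0: 0x35 (blk 3, set 1) → MISS  vc=[]
1: 0x96 (blk 9, set 1) → MISS  vc=[3]
2: 0x32 (blk 3, set 1) → VC-HIT  vc=[9]
3: 0x5b (blk 5, set 1) → MISS  vc=[9, 3]
4: 0x96 (blk 9, set 1) → VC-HIT  vc=[5, 3]
5: 0x3f (blk 3, set 1) → VC-HIT  vc=[5, 9]
6: 0x9d (blk 9, set 1) → VC-HIT  vc=[5, 3]
7: 0x9f (blk 9, set 1) → L1-HIT  vc=[5, 3]
8: 0x32 (blk 3, set 1) → VC-HIT  vc=[5, 9]
9: 0x31 (blk 3, set 1) → L1-HIT  vc=[5, 9]
10: 0x9d (blk 9, set 1) → VC-HIT  vc=[5, 3]
11: 0x99 (blk 9, set 1) → L1-HIT  vc=[5, 3]
12: 0x96 (blk 9, set 1) → L1-HIT  vc=[5, 3]
13: 0x38 (blk 3, set 1) → VC-HIT  vc=[5, 9]

MISSES = 3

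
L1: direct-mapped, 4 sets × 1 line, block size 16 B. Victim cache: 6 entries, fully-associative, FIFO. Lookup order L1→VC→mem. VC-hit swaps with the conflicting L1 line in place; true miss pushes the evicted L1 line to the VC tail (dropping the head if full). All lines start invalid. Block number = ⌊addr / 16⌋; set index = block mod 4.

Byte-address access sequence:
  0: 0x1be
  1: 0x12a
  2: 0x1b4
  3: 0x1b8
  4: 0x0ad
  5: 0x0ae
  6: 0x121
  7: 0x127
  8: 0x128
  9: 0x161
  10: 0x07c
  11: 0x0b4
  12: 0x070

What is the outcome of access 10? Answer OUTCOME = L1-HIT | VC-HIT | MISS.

0: 0x1be (blk 27, set 3) → MISS  vc=[]
1: 0x12a (blk 18, set 2) → MISS  vc=[]
2: 0x1b4 (blk 27, set 3) → L1-HIT  vc=[]
3: 0x1b8 (blk 27, set 3) → L1-HIT  vc=[]
4: 0xad (blk 10, set 2) → MISS  vc=[18]
5: 0xae (blk 10, set 2) → L1-HIT  vc=[18]
6: 0x121 (blk 18, set 2) → VC-HIT  vc=[10]
7: 0x127 (blk 18, set 2) → L1-HIT  vc=[10]
8: 0x128 (blk 18, set 2) → L1-HIT  vc=[10]
9: 0x161 (blk 22, set 2) → MISS  vc=[10, 18]
10: 0x7c (blk 7, set 3) → MISS  vc=[10, 18, 27]
11: 0xb4 (blk 11, set 3) → MISS  vc=[10, 18, 27, 7]
12: 0x70 (blk 7, set 3) → VC-HIT  vc=[10, 18, 27, 11]

OUTCOME = MISS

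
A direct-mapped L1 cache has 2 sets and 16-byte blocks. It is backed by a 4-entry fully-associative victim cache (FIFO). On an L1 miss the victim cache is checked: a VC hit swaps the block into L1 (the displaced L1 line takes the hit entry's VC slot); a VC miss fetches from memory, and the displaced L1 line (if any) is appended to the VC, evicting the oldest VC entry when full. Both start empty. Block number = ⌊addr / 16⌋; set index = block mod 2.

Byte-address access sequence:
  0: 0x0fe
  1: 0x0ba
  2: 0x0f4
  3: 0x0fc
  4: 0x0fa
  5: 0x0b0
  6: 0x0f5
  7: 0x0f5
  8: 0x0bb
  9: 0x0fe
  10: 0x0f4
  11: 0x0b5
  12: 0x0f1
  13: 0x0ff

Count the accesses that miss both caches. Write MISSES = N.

MISSES = 2

#0 0xfe→b15/s1 MISS; vc=[]
#1 0xba→b11/s1 MISS; vc=[15]
#2 0xf4→b15/s1 VC-HIT; vc=[11]
#3 0xfc→b15/s1 L1-HIT; vc=[11]
#4 0xfa→b15/s1 L1-HIT; vc=[11]
#5 0xb0→b11/s1 VC-HIT; vc=[15]
#6 0xf5→b15/s1 VC-HIT; vc=[11]
#7 0xf5→b15/s1 L1-HIT; vc=[11]
#8 0xbb→b11/s1 VC-HIT; vc=[15]
#9 0xfe→b15/s1 VC-HIT; vc=[11]
#10 0xf4→b15/s1 L1-HIT; vc=[11]
#11 0xb5→b11/s1 VC-HIT; vc=[15]
#12 0xf1→b15/s1 VC-HIT; vc=[11]
#13 0xff→b15/s1 L1-HIT; vc=[11]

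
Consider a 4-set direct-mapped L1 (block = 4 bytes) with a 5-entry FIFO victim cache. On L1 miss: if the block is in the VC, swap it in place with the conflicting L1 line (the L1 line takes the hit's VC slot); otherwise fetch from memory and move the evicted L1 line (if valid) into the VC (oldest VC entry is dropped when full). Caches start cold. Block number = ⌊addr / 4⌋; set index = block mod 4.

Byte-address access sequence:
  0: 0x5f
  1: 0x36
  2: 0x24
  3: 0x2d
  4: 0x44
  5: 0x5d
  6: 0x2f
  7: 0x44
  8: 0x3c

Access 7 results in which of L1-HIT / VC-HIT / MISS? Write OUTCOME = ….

0: 0x5f (blk 23, set 3) → MISS  vc=[]
1: 0x36 (blk 13, set 1) → MISS  vc=[]
2: 0x24 (blk 9, set 1) → MISS  vc=[13]
3: 0x2d (blk 11, set 3) → MISS  vc=[13, 23]
4: 0x44 (blk 17, set 1) → MISS  vc=[13, 23, 9]
5: 0x5d (blk 23, set 3) → VC-HIT  vc=[13, 11, 9]
6: 0x2f (blk 11, set 3) → VC-HIT  vc=[13, 23, 9]
7: 0x44 (blk 17, set 1) → L1-HIT  vc=[13, 23, 9]
8: 0x3c (blk 15, set 3) → MISS  vc=[13, 23, 9, 11]

OUTCOME = L1-HIT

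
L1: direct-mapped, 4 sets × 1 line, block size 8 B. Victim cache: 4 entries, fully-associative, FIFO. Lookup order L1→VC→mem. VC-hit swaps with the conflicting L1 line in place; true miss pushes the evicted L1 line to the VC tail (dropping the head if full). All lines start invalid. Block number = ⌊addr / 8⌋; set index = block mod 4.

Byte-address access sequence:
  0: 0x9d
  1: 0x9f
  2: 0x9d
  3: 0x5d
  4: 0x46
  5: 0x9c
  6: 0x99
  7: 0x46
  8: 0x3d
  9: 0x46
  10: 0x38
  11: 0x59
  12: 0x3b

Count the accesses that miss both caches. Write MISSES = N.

  [0] addr=0x9d blk=19 s=3: MISS | VC []
  [1] addr=0x9f blk=19 s=3: L1-HIT | VC []
  [2] addr=0x9d blk=19 s=3: L1-HIT | VC []
  [3] addr=0x5d blk=11 s=3: MISS | VC [19]
  [4] addr=0x46 blk=8 s=0: MISS | VC [19]
  [5] addr=0x9c blk=19 s=3: VC-HIT | VC [11]
  [6] addr=0x99 blk=19 s=3: L1-HIT | VC [11]
  [7] addr=0x46 blk=8 s=0: L1-HIT | VC [11]
  [8] addr=0x3d blk=7 s=3: MISS | VC [11, 19]
  [9] addr=0x46 blk=8 s=0: L1-HIT | VC [11, 19]
  [10] addr=0x38 blk=7 s=3: L1-HIT | VC [11, 19]
  [11] addr=0x59 blk=11 s=3: VC-HIT | VC [7, 19]
  [12] addr=0x3b blk=7 s=3: VC-HIT | VC [11, 19]

MISSES = 4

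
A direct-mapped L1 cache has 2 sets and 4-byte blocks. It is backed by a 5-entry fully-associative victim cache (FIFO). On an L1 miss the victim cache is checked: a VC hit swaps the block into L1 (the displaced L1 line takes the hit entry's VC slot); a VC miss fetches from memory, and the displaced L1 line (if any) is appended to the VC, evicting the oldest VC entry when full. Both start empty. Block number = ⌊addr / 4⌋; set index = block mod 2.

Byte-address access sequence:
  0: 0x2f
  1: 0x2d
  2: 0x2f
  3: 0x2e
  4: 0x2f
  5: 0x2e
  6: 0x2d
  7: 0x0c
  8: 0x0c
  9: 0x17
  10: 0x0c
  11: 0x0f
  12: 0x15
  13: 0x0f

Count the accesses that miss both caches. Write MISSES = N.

MISSES = 3

#0 0x2f→b11/s1 MISS; vc=[]
#1 0x2d→b11/s1 L1-HIT; vc=[]
#2 0x2f→b11/s1 L1-HIT; vc=[]
#3 0x2e→b11/s1 L1-HIT; vc=[]
#4 0x2f→b11/s1 L1-HIT; vc=[]
#5 0x2e→b11/s1 L1-HIT; vc=[]
#6 0x2d→b11/s1 L1-HIT; vc=[]
#7 0xc→b3/s1 MISS; vc=[11]
#8 0xc→b3/s1 L1-HIT; vc=[11]
#9 0x17→b5/s1 MISS; vc=[11,3]
#10 0xc→b3/s1 VC-HIT; vc=[11,5]
#11 0xf→b3/s1 L1-HIT; vc=[11,5]
#12 0x15→b5/s1 VC-HIT; vc=[11,3]
#13 0xf→b3/s1 VC-HIT; vc=[11,5]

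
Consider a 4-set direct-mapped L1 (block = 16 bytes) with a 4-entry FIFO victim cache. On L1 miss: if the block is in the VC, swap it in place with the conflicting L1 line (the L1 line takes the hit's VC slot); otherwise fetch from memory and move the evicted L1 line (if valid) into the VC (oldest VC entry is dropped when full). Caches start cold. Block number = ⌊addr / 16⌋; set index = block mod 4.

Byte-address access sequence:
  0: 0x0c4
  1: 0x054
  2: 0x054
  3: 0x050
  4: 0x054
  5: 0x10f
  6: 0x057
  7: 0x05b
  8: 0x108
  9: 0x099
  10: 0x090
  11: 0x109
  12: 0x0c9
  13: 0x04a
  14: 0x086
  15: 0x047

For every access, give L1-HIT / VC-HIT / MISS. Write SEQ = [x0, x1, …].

SEQ = [MISS, MISS, L1-HIT, L1-HIT, L1-HIT, MISS, L1-HIT, L1-HIT, L1-HIT, MISS, L1-HIT, L1-HIT, VC-HIT, MISS, MISS, VC-HIT]

#0 0xc4→b12/s0 MISS; vc=[]
#1 0x54→b5/s1 MISS; vc=[]
#2 0x54→b5/s1 L1-HIT; vc=[]
#3 0x50→b5/s1 L1-HIT; vc=[]
#4 0x54→b5/s1 L1-HIT; vc=[]
#5 0x10f→b16/s0 MISS; vc=[12]
#6 0x57→b5/s1 L1-HIT; vc=[12]
#7 0x5b→b5/s1 L1-HIT; vc=[12]
#8 0x108→b16/s0 L1-HIT; vc=[12]
#9 0x99→b9/s1 MISS; vc=[12,5]
#10 0x90→b9/s1 L1-HIT; vc=[12,5]
#11 0x109→b16/s0 L1-HIT; vc=[12,5]
#12 0xc9→b12/s0 VC-HIT; vc=[16,5]
#13 0x4a→b4/s0 MISS; vc=[16,5,12]
#14 0x86→b8/s0 MISS; vc=[16,5,12,4]
#15 0x47→b4/s0 VC-HIT; vc=[16,5,12,8]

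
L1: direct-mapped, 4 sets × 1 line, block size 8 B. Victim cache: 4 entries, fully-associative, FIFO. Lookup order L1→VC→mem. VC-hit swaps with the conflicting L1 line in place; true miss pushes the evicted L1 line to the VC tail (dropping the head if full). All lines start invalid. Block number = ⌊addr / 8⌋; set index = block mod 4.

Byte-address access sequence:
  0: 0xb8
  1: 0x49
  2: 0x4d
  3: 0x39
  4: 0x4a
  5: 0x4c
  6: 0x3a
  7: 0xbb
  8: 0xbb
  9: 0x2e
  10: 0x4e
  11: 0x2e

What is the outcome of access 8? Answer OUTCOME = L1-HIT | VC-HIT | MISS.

OUTCOME = L1-HIT

  [0] addr=0xb8 blk=23 s=3: MISS | VC []
  [1] addr=0x49 blk=9 s=1: MISS | VC []
  [2] addr=0x4d blk=9 s=1: L1-HIT | VC []
  [3] addr=0x39 blk=7 s=3: MISS | VC [23]
  [4] addr=0x4a blk=9 s=1: L1-HIT | VC [23]
  [5] addr=0x4c blk=9 s=1: L1-HIT | VC [23]
  [6] addr=0x3a blk=7 s=3: L1-HIT | VC [23]
  [7] addr=0xbb blk=23 s=3: VC-HIT | VC [7]
  [8] addr=0xbb blk=23 s=3: L1-HIT | VC [7]
  [9] addr=0x2e blk=5 s=1: MISS | VC [7, 9]
  [10] addr=0x4e blk=9 s=1: VC-HIT | VC [7, 5]
  [11] addr=0x2e blk=5 s=1: VC-HIT | VC [7, 9]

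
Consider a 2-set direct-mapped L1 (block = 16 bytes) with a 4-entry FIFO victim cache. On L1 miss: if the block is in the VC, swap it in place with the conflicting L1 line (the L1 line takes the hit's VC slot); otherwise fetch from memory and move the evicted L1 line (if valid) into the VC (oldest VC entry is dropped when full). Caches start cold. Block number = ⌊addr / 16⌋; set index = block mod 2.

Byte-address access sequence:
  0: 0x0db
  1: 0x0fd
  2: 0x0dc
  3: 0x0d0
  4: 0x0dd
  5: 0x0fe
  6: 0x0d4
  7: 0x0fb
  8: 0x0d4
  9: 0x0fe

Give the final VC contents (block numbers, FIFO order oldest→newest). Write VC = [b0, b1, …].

VC = [13]

0: 0xdb (blk 13, set 1) → MISS  vc=[]
1: 0xfd (blk 15, set 1) → MISS  vc=[13]
2: 0xdc (blk 13, set 1) → VC-HIT  vc=[15]
3: 0xd0 (blk 13, set 1) → L1-HIT  vc=[15]
4: 0xdd (blk 13, set 1) → L1-HIT  vc=[15]
5: 0xfe (blk 15, set 1) → VC-HIT  vc=[13]
6: 0xd4 (blk 13, set 1) → VC-HIT  vc=[15]
7: 0xfb (blk 15, set 1) → VC-HIT  vc=[13]
8: 0xd4 (blk 13, set 1) → VC-HIT  vc=[15]
9: 0xfe (blk 15, set 1) → VC-HIT  vc=[13]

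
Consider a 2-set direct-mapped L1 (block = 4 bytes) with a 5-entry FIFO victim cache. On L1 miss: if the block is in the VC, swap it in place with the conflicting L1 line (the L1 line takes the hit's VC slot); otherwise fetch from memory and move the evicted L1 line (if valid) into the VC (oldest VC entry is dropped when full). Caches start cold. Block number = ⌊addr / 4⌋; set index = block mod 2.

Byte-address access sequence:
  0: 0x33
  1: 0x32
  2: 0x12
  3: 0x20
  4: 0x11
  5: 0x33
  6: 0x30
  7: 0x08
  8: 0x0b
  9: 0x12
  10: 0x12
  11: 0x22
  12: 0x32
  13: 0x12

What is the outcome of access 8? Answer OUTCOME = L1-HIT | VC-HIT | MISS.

OUTCOME = L1-HIT

  [0] addr=0x33 blk=12 s=0: MISS | VC []
  [1] addr=0x32 blk=12 s=0: L1-HIT | VC []
  [2] addr=0x12 blk=4 s=0: MISS | VC [12]
  [3] addr=0x20 blk=8 s=0: MISS | VC [12, 4]
  [4] addr=0x11 blk=4 s=0: VC-HIT | VC [12, 8]
  [5] addr=0x33 blk=12 s=0: VC-HIT | VC [4, 8]
  [6] addr=0x30 blk=12 s=0: L1-HIT | VC [4, 8]
  [7] addr=0x8 blk=2 s=0: MISS | VC [4, 8, 12]
  [8] addr=0xb blk=2 s=0: L1-HIT | VC [4, 8, 12]
  [9] addr=0x12 blk=4 s=0: VC-HIT | VC [2, 8, 12]
  [10] addr=0x12 blk=4 s=0: L1-HIT | VC [2, 8, 12]
  [11] addr=0x22 blk=8 s=0: VC-HIT | VC [2, 4, 12]
  [12] addr=0x32 blk=12 s=0: VC-HIT | VC [2, 4, 8]
  [13] addr=0x12 blk=4 s=0: VC-HIT | VC [2, 12, 8]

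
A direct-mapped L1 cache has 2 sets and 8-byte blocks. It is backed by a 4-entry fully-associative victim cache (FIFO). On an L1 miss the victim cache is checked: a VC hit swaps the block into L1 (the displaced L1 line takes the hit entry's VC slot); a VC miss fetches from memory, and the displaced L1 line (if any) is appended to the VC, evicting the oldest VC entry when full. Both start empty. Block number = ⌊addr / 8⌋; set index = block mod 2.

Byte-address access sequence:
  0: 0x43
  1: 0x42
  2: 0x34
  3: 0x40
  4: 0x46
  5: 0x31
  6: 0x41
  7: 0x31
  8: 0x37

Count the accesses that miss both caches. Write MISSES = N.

0: 0x43 (blk 8, set 0) → MISS  vc=[]
1: 0x42 (blk 8, set 0) → L1-HIT  vc=[]
2: 0x34 (blk 6, set 0) → MISS  vc=[8]
3: 0x40 (blk 8, set 0) → VC-HIT  vc=[6]
4: 0x46 (blk 8, set 0) → L1-HIT  vc=[6]
5: 0x31 (blk 6, set 0) → VC-HIT  vc=[8]
6: 0x41 (blk 8, set 0) → VC-HIT  vc=[6]
7: 0x31 (blk 6, set 0) → VC-HIT  vc=[8]
8: 0x37 (blk 6, set 0) → L1-HIT  vc=[8]

MISSES = 2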